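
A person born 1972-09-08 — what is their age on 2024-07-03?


Birth: 1972-09-08
Reference: 2024-07-03
Year difference: 2024 - 1972 = 52
Birthday not yet reached in 2024, subtract 1

51 years old


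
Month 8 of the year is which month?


Month 8 of 12

August


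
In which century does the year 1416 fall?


Century = (year - 1) // 100 + 1
= (1416 - 1) // 100 + 1
= 1415 // 100 + 1
= 14 + 1

15th century


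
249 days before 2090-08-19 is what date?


Start: 2090-08-19, subtract 249 days
Back 19 days from August 19 reaches July 31, 2090 -> 230 left
July 2090 has 31 days -> back to June 30, 2090 -> 199 left
June 2090 has 30 days -> back to May 31, 2090 -> 169 left
May 2090 has 31 days -> back to April 30, 2090 -> 138 left
April 2090 has 30 days -> back to March 31, 2090 -> 108 left
March 2090 has 31 days -> back to February 28, 2090 -> 77 left
February 2090 has 28 days -> back to January 31, 2090 -> 49 left
January 2090 has 31 days -> back to December 31, 2089 -> 18 left
December 2089: 31 - 18 = 13 -> lands on December 13

Result: 2089-12-13


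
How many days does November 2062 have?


November 2062

30 days


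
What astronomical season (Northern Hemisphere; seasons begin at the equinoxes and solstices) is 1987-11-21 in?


Date: November 21
Astronomical Autumn (approx.; exact equinox/solstice day varies by year): September 22 to December 20
November 21 falls within the Autumn window

Autumn


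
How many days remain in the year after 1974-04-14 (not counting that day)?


Day of year: 104 of 365
Remaining = 365 - 104

261 days


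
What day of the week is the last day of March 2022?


March 2022 has 31 days
Anchor: Jan 1, 2022. With p = 2022 - 1 = 2021: (p + p//4 - p//100 + p//400) mod 7 = (2021 + 505 - 20 + 5) mod 7 = 2511 mod 7 = 5 -> Saturday (Mon=0 ... Sun=6)
Days before March (Jan-Feb): 59; March 1 index = (5 + 59) mod 7 = 1 -> Tuesday
Last day offset: 31 - 1 = 30 days
Weekday index = (1 + 30) mod 7 = 3

Thursday, March 31


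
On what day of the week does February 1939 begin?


Target: February 1, 1939
Anchor: Jan 1, 1939. With p = 1939 - 1 = 1938: (p + p//4 - p//100 + p//400) mod 7 = (1938 + 484 - 19 + 4) mod 7 = 2407 mod 7 = 6 -> Sunday (Mon=0 ... Sun=6)
Days before February (Jan): 31 days
Weekday index = (6 + 31) mod 7 = 2

Wednesday


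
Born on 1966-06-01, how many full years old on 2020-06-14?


Birth: 1966-06-01
Reference: 2020-06-14
Year difference: 2020 - 1966 = 54

54 years old


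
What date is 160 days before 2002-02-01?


Start: 2002-02-01, subtract 160 days
Back 1 day from February 1 reaches January 31, 2002 -> 159 left
January 2002 has 31 days -> back to December 31, 2001 -> 128 left
December 2001 has 31 days -> back to November 30, 2001 -> 97 left
November 2001 has 30 days -> back to October 31, 2001 -> 67 left
October 2001 has 31 days -> back to September 30, 2001 -> 36 left
September 2001 has 30 days -> back to August 31, 2001 -> 6 left
August 2001: 31 - 6 = 25 -> lands on August 25

Result: 2001-08-25


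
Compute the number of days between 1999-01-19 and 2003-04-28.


From 1999-01-19 to 2003-04-28
1999-01-19: day of year = 19
2003-04-28: days before April = 31 + 28 + 31 = 90 (2003 is not a leap year); day of year = 90 + 28 = 118
Rest of 1999: 365 - 19 = 346
Full years 2000 (366), 2001 (365), 2002 (365): 1096
Total = 346 + 1096 + 118 = 1560

1560 days


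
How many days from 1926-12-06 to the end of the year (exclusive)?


Day of year: 340 of 365
Remaining = 365 - 340

25 days


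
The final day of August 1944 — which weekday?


August 1944 has 31 days
Anchor: Jan 1, 1944. With p = 1944 - 1 = 1943: (p + p//4 - p//100 + p//400) mod 7 = (1943 + 485 - 19 + 4) mod 7 = 2413 mod 7 = 5 -> Saturday (Mon=0 ... Sun=6)
Days before August (Jan-Jul): 213; August 1 index = (5 + 213) mod 7 = 1 -> Tuesday
Last day offset: 31 - 1 = 30 days
Weekday index = (1 + 30) mod 7 = 3

Thursday, August 31


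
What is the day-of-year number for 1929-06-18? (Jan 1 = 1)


Date: June 18, 1929
Days in months 1 through 5: 151
Plus 18 days in June

Day of year: 169


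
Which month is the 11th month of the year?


Month 11 of 12

November


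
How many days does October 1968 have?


October 1968

31 days


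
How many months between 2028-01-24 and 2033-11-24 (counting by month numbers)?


From January 2028 to November 2033
5 years * 12 = 60 months, plus 10 months = 70

70 months


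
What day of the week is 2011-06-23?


Date: June 23, 2011
Anchor: Jan 1, 2011. With p = 2011 - 1 = 2010: (p + p//4 - p//100 + p//400) mod 7 = (2010 + 502 - 20 + 5) mod 7 = 2497 mod 7 = 5 -> Saturday (Mon=0 ... Sun=6)
Days before June (Jan-May): 151; offset = 151 + 23 - 1 = 173
Weekday index = (5 + 173) mod 7 = 3

Day of the week: Thursday


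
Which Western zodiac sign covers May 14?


Date: May 14
Conventional tropical zodiac dates: Taurus from April 20 onward; Gemini starts May 21
May 14 falls within the Taurus range

Taurus


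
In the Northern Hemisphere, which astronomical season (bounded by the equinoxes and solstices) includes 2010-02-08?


Date: February 8
Astronomical Winter (approx.; exact equinox/solstice day varies by year): December 21 to March 19
February 8 falls within the Winter window

Winter


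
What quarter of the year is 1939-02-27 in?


Month: February (month 2)
Q1: Jan-Mar, Q2: Apr-Jun, Q3: Jul-Sep, Q4: Oct-Dec

Q1


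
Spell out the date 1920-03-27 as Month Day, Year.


ISO 1920-03-27 parses as year=1920, month=03, day=27
Month 3 -> March

March 27, 1920


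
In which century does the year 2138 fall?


Century = (year - 1) // 100 + 1
= (2138 - 1) // 100 + 1
= 2137 // 100 + 1
= 21 + 1

22nd century


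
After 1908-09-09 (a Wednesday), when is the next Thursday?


Current: Wednesday
Target: Thursday
Days ahead: 1

Next Thursday: 1908-09-10


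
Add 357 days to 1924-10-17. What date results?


Start: 1924-10-17, add 357 days
October 1924 has 31 days: 31 - 17 = 14 days to October 31 -> 343 left
November 1924 has 30 days -> 313 left
December 1924 has 31 days -> 282 left
January 1925 has 31 days -> 251 left
February 1925 has 28 days -> 223 left
March 1925 has 31 days -> 192 left
April 1925 has 30 days -> 162 left
May 1925 has 31 days -> 131 left
June 1925 has 30 days -> 101 left
July 1925 has 31 days -> 70 left
August 1925 has 31 days -> 39 left
September 1925 has 30 days -> 9 left
October 1925: 9 <= 31 -> lands on October 9

Result: 1925-10-09


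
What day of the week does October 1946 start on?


Target: October 1, 1946
Anchor: Jan 1, 1946. With p = 1946 - 1 = 1945: (p + p//4 - p//100 + p//400) mod 7 = (1945 + 486 - 19 + 4) mod 7 = 2416 mod 7 = 1 -> Tuesday (Mon=0 ... Sun=6)
Days before October (Jan-Sep): 273 days
Weekday index = (1 + 273) mod 7 = 1

Tuesday


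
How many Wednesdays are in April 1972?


April 1972 has 30 days
Anchor: Jan 1, 1972. With p = 1972 - 1 = 1971: (p + p//4 - p//100 + p//400) mod 7 = (1971 + 492 - 19 + 4) mod 7 = 2448 mod 7 = 5 -> Saturday (Mon=0 ... Sun=6)
Days before April (Jan-Mar): 91; April 1 index = (5 + 91) mod 7 = 5 -> Saturday
First Wednesday is April 5
Wednesdays: 5, 12, 19, 26

4 Wednesdays


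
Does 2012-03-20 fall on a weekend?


Anchor: Jan 1, 2012. With p = 2012 - 1 = 2011: (p + p//4 - p//100 + p//400) mod 7 = (2011 + 502 - 20 + 5) mod 7 = 2498 mod 7 = 6 -> Sunday (Mon=0 ... Sun=6)
Day of year: 80; offset = 79
Weekday index = (6 + 79) mod 7 = 1 -> Tuesday
Weekend days: Saturday, Sunday

No


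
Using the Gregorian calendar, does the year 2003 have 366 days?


Gregorian leap year rule: divisible by 4, but not by 100, unless also by 400.
2003 is not divisible by 4 -> not a leap year

No


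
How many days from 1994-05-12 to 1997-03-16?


From 1994-05-12 to 1997-03-16
1994-05-12: days before May = 31 + 28 + 31 + 30 = 120 (1994 is not a leap year); day of year = 120 + 12 = 132
1997-03-16: days before March = 31 + 28 = 59 (1997 is not a leap year); day of year = 59 + 16 = 75
Rest of 1994: 365 - 132 = 233
Full years 1995 (365), 1996 (366): 731
Total = 233 + 731 + 75 = 1039

1039 days


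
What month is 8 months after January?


January is month 1
1 + 8 = 9

September


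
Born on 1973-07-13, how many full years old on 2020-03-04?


Birth: 1973-07-13
Reference: 2020-03-04
Year difference: 2020 - 1973 = 47
Birthday not yet reached in 2020, subtract 1

46 years old


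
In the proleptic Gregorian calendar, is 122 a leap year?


Gregorian leap year rule: divisible by 4, but not by 100, unless also by 400.
122 is not divisible by 4 -> not a leap year

No


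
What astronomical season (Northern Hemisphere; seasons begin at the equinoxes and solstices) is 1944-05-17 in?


Date: May 17
Astronomical Spring (approx.; exact equinox/solstice day varies by year): March 20 to June 20
May 17 falls within the Spring window

Spring


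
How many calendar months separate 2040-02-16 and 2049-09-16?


From February 2040 to September 2049
9 years * 12 = 108 months, plus 7 months = 115

115 months


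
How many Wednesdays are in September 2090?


September 2090 has 30 days
Anchor: Jan 1, 2090. With p = 2090 - 1 = 2089: (p + p//4 - p//100 + p//400) mod 7 = (2089 + 522 - 20 + 5) mod 7 = 2596 mod 7 = 6 -> Sunday (Mon=0 ... Sun=6)
Days before September (Jan-Aug): 243; September 1 index = (6 + 243) mod 7 = 4 -> Friday
First Wednesday is September 6
Wednesdays: 6, 13, 20, 27

4 Wednesdays


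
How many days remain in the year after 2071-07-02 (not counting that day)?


Day of year: 183 of 365
Remaining = 365 - 183

182 days


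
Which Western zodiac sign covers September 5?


Date: September 5
Conventional tropical zodiac dates: Virgo from August 23 onward; Libra starts September 23
September 5 falls within the Virgo range

Virgo


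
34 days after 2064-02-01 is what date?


Start: 2064-02-01, add 34 days
February 2064 has 29 days: 29 - 1 = 28 days to February 29 -> 6 left
March 2064: 6 <= 31 -> lands on March 6

Result: 2064-03-06


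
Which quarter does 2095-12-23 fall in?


Month: December (month 12)
Q1: Jan-Mar, Q2: Apr-Jun, Q3: Jul-Sep, Q4: Oct-Dec

Q4


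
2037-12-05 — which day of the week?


Date: December 5, 2037
Anchor: Jan 1, 2037. With p = 2037 - 1 = 2036: (p + p//4 - p//100 + p//400) mod 7 = (2036 + 509 - 20 + 5) mod 7 = 2530 mod 7 = 3 -> Thursday (Mon=0 ... Sun=6)
Days before December (Jan-Nov): 334; offset = 334 + 5 - 1 = 338
Weekday index = (3 + 338) mod 7 = 5

Day of the week: Saturday


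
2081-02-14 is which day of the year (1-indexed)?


Date: February 14, 2081
Days in months 1 through 1: 31
Plus 14 days in February

Day of year: 45


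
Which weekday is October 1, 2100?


Target: October 1, 2100
Anchor: Jan 1, 2100. With p = 2100 - 1 = 2099: (p + p//4 - p//100 + p//400) mod 7 = (2099 + 524 - 20 + 5) mod 7 = 2608 mod 7 = 4 -> Friday (Mon=0 ... Sun=6)
Days before October (Jan-Sep): 273 days
Weekday index = (4 + 273) mod 7 = 4

Friday


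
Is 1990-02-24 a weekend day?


Anchor: Jan 1, 1990. With p = 1990 - 1 = 1989: (p + p//4 - p//100 + p//400) mod 7 = (1989 + 497 - 19 + 4) mod 7 = 2471 mod 7 = 0 -> Monday (Mon=0 ... Sun=6)
Day of year: 55; offset = 54
Weekday index = (0 + 54) mod 7 = 5 -> Saturday
Weekend days: Saturday, Sunday

Yes


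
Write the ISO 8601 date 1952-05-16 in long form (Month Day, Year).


ISO 1952-05-16 parses as year=1952, month=05, day=16
Month 5 -> May

May 16, 1952


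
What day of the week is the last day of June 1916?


June 1916 has 30 days
Anchor: Jan 1, 1916. With p = 1916 - 1 = 1915: (p + p//4 - p//100 + p//400) mod 7 = (1915 + 478 - 19 + 4) mod 7 = 2378 mod 7 = 5 -> Saturday (Mon=0 ... Sun=6)
Days before June (Jan-May): 152; June 1 index = (5 + 152) mod 7 = 3 -> Thursday
Last day offset: 30 - 1 = 29 days
Weekday index = (3 + 29) mod 7 = 4

Friday, June 30


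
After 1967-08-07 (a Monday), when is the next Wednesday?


Current: Monday
Target: Wednesday
Days ahead: 2

Next Wednesday: 1967-08-09


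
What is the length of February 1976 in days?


February 1976 (leap year: yes)

29 days


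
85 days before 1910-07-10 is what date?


Start: 1910-07-10, subtract 85 days
Back 10 days from July 10 reaches June 30, 1910 -> 75 left
June 1910 has 30 days -> back to May 31, 1910 -> 45 left
May 1910 has 31 days -> back to April 30, 1910 -> 14 left
April 1910: 30 - 14 = 16 -> lands on April 16

Result: 1910-04-16


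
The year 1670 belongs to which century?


Century = (year - 1) // 100 + 1
= (1670 - 1) // 100 + 1
= 1669 // 100 + 1
= 16 + 1

17th century


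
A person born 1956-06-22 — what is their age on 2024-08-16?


Birth: 1956-06-22
Reference: 2024-08-16
Year difference: 2024 - 1956 = 68

68 years old


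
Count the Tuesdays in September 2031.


September 2031 has 30 days
Anchor: Jan 1, 2031. With p = 2031 - 1 = 2030: (p + p//4 - p//100 + p//400) mod 7 = (2030 + 507 - 20 + 5) mod 7 = 2522 mod 7 = 2 -> Wednesday (Mon=0 ... Sun=6)
Days before September (Jan-Aug): 243; September 1 index = (2 + 243) mod 7 = 0 -> Monday
First Tuesday is September 2
Tuesdays: 2, 9, 16, 23, 30

5 Tuesdays


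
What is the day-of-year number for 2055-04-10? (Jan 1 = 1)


Date: April 10, 2055
Days in months 1 through 3: 90
Plus 10 days in April

Day of year: 100


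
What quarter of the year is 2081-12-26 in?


Month: December (month 12)
Q1: Jan-Mar, Q2: Apr-Jun, Q3: Jul-Sep, Q4: Oct-Dec

Q4


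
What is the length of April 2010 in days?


April 2010

30 days


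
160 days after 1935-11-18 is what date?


Start: 1935-11-18, add 160 days
November 1935 has 30 days: 30 - 18 = 12 days to November 30 -> 148 left
December 1935 has 31 days -> 117 left
January 1936 has 31 days -> 86 left
February 1936 has 29 days -> 57 left
March 1936 has 31 days -> 26 left
April 1936: 26 <= 30 -> lands on April 26

Result: 1936-04-26


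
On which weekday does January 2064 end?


January 2064 has 31 days
Anchor: Jan 1, 2064. With p = 2064 - 1 = 2063: (p + p//4 - p//100 + p//400) mod 7 = (2063 + 515 - 20 + 5) mod 7 = 2563 mod 7 = 1 -> Tuesday (Mon=0 ... Sun=6)
January 1 is the anchor itself -> Tuesday
Last day offset: 31 - 1 = 30 days
Weekday index = (1 + 30) mod 7 = 3

Thursday, January 31


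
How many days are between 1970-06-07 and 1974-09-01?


From 1970-06-07 to 1974-09-01
1970-06-07: days before June = 31 + 28 + 31 + 30 + 31 = 151 (1970 is not a leap year); day of year = 151 + 7 = 158
1974-09-01: days before September = 31 + 28 + 31 + 30 + 31 + 30 + 31 + 31 = 243 (1974 is not a leap year); day of year = 243 + 1 = 244
Rest of 1970: 365 - 158 = 207
Full years 1971 (365), 1972 (366), 1973 (365): 1096
Total = 207 + 1096 + 244 = 1547

1547 days


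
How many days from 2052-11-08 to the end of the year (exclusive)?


Day of year: 313 of 366
Remaining = 366 - 313

53 days


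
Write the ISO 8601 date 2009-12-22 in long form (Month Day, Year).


ISO 2009-12-22 parses as year=2009, month=12, day=22
Month 12 -> December

December 22, 2009


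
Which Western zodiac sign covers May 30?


Date: May 30
Conventional tropical zodiac dates: Gemini from May 21 onward; Cancer starts June 21
May 30 falls within the Gemini range

Gemini


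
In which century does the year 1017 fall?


Century = (year - 1) // 100 + 1
= (1017 - 1) // 100 + 1
= 1016 // 100 + 1
= 10 + 1

11th century


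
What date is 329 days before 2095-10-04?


Start: 2095-10-04, subtract 329 days
Back 4 days from October 4 reaches September 30, 2095 -> 325 left
September 2095 has 30 days -> back to August 31, 2095 -> 295 left
August 2095 has 31 days -> back to July 31, 2095 -> 264 left
July 2095 has 31 days -> back to June 30, 2095 -> 233 left
June 2095 has 30 days -> back to May 31, 2095 -> 203 left
May 2095 has 31 days -> back to April 30, 2095 -> 172 left
April 2095 has 30 days -> back to March 31, 2095 -> 142 left
March 2095 has 31 days -> back to February 28, 2095 -> 111 left
February 2095 has 28 days -> back to January 31, 2095 -> 83 left
January 2095 has 31 days -> back to December 31, 2094 -> 52 left
December 2094 has 31 days -> back to November 30, 2094 -> 21 left
November 2094: 30 - 21 = 9 -> lands on November 9

Result: 2094-11-09


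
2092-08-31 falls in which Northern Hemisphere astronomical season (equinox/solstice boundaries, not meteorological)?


Date: August 31
Astronomical Summer (approx.; exact equinox/solstice day varies by year): June 21 to September 21
August 31 falls within the Summer window

Summer


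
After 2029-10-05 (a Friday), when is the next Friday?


Current: Friday
Target: Friday
Days ahead: 7

Next Friday: 2029-10-12


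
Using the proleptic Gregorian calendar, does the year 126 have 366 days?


Gregorian leap year rule: divisible by 4, but not by 100, unless also by 400.
126 is not divisible by 4 -> not a leap year

No


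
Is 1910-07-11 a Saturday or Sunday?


Anchor: Jan 1, 1910. With p = 1910 - 1 = 1909: (p + p//4 - p//100 + p//400) mod 7 = (1909 + 477 - 19 + 4) mod 7 = 2371 mod 7 = 5 -> Saturday (Mon=0 ... Sun=6)
Day of year: 192; offset = 191
Weekday index = (5 + 191) mod 7 = 0 -> Monday
Weekend days: Saturday, Sunday

No


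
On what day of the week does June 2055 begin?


Target: June 1, 2055
Anchor: Jan 1, 2055. With p = 2055 - 1 = 2054: (p + p//4 - p//100 + p//400) mod 7 = (2054 + 513 - 20 + 5) mod 7 = 2552 mod 7 = 4 -> Friday (Mon=0 ... Sun=6)
Days before June (Jan-May): 151 days
Weekday index = (4 + 151) mod 7 = 1

Tuesday


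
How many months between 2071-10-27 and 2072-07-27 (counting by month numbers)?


From October 2071 to July 2072
1 year * 12 = 12 months, minus 3 months = 9

9 months


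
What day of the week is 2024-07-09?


Date: July 9, 2024
Anchor: Jan 1, 2024. With p = 2024 - 1 = 2023: (p + p//4 - p//100 + p//400) mod 7 = (2023 + 505 - 20 + 5) mod 7 = 2513 mod 7 = 0 -> Monday (Mon=0 ... Sun=6)
Days before July (Jan-Jun): 182; offset = 182 + 9 - 1 = 190
Weekday index = (0 + 190) mod 7 = 1

Day of the week: Tuesday


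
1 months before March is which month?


March is month 3
3 - 1 = 2

February


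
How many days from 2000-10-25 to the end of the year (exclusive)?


Day of year: 299 of 366
Remaining = 366 - 299

67 days


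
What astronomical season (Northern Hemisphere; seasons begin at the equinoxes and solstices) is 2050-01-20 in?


Date: January 20
Astronomical Winter (approx.; exact equinox/solstice day varies by year): December 21 to March 19
January 20 falls within the Winter window

Winter


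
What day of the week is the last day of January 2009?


January 2009 has 31 days
Anchor: Jan 1, 2009. With p = 2009 - 1 = 2008: (p + p//4 - p//100 + p//400) mod 7 = (2008 + 502 - 20 + 5) mod 7 = 2495 mod 7 = 3 -> Thursday (Mon=0 ... Sun=6)
January 1 is the anchor itself -> Thursday
Last day offset: 31 - 1 = 30 days
Weekday index = (3 + 30) mod 7 = 5

Saturday, January 31


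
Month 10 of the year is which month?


Month 10 of 12

October


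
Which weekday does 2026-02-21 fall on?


Date: February 21, 2026
Anchor: Jan 1, 2026. With p = 2026 - 1 = 2025: (p + p//4 - p//100 + p//400) mod 7 = (2025 + 506 - 20 + 5) mod 7 = 2516 mod 7 = 3 -> Thursday (Mon=0 ... Sun=6)
Days before February (Jan): 31; offset = 31 + 21 - 1 = 51
Weekday index = (3 + 51) mod 7 = 5

Day of the week: Saturday


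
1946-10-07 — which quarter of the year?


Month: October (month 10)
Q1: Jan-Mar, Q2: Apr-Jun, Q3: Jul-Sep, Q4: Oct-Dec

Q4


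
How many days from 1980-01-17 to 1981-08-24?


From 1980-01-17 to 1981-08-24
1980-01-17: day of year = 17
1981-08-24: days before August = 31 + 28 + 31 + 30 + 31 + 30 + 31 = 212 (1981 is not a leap year); day of year = 212 + 24 = 236
Rest of 1980: 366 - 17 = 349
Total = 349 + 236 = 585

585 days


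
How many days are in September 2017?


September 2017

30 days


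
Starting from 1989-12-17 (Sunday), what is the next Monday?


Current: Sunday
Target: Monday
Days ahead: 1

Next Monday: 1989-12-18


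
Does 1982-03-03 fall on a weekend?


Anchor: Jan 1, 1982. With p = 1982 - 1 = 1981: (p + p//4 - p//100 + p//400) mod 7 = (1981 + 495 - 19 + 4) mod 7 = 2461 mod 7 = 4 -> Friday (Mon=0 ... Sun=6)
Day of year: 62; offset = 61
Weekday index = (4 + 61) mod 7 = 2 -> Wednesday
Weekend days: Saturday, Sunday

No


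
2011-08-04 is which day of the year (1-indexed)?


Date: August 4, 2011
Days in months 1 through 7: 212
Plus 4 days in August

Day of year: 216


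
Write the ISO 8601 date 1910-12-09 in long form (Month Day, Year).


ISO 1910-12-09 parses as year=1910, month=12, day=09
Month 12 -> December

December 9, 1910


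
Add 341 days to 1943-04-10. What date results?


Start: 1943-04-10, add 341 days
April 1943 has 30 days: 30 - 10 = 20 days to April 30 -> 321 left
May 1943 has 31 days -> 290 left
June 1943 has 30 days -> 260 left
July 1943 has 31 days -> 229 left
August 1943 has 31 days -> 198 left
September 1943 has 30 days -> 168 left
October 1943 has 31 days -> 137 left
November 1943 has 30 days -> 107 left
December 1943 has 31 days -> 76 left
January 1944 has 31 days -> 45 left
February 1944 has 29 days -> 16 left
March 1944: 16 <= 31 -> lands on March 16

Result: 1944-03-16


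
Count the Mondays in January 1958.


January 1958 has 31 days
Anchor: Jan 1, 1958. With p = 1958 - 1 = 1957: (p + p//4 - p//100 + p//400) mod 7 = (1957 + 489 - 19 + 4) mod 7 = 2431 mod 7 = 2 -> Wednesday (Mon=0 ... Sun=6)
January 1 is the anchor itself -> Wednesday
First Monday is January 6
Mondays: 6, 13, 20, 27

4 Mondays


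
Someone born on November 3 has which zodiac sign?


Date: November 3
Conventional tropical zodiac dates: Scorpio from October 23 onward; Sagittarius starts November 22
November 3 falls within the Scorpio range

Scorpio


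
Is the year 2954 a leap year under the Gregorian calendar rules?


Gregorian leap year rule: divisible by 4, but not by 100, unless also by 400.
2954 is not divisible by 4 -> not a leap year

No


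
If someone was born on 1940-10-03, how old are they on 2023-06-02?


Birth: 1940-10-03
Reference: 2023-06-02
Year difference: 2023 - 1940 = 83
Birthday not yet reached in 2023, subtract 1

82 years old


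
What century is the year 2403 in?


Century = (year - 1) // 100 + 1
= (2403 - 1) // 100 + 1
= 2402 // 100 + 1
= 24 + 1

25th century


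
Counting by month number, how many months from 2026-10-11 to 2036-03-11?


From October 2026 to March 2036
10 years * 12 = 120 months, minus 7 months = 113

113 months


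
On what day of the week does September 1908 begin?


Target: September 1, 1908
Anchor: Jan 1, 1908. With p = 1908 - 1 = 1907: (p + p//4 - p//100 + p//400) mod 7 = (1907 + 476 - 19 + 4) mod 7 = 2368 mod 7 = 2 -> Wednesday (Mon=0 ... Sun=6)
Days before September (Jan-Aug): 244 days
Weekday index = (2 + 244) mod 7 = 1

Tuesday


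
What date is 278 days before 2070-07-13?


Start: 2070-07-13, subtract 278 days
Back 13 days from July 13 reaches June 30, 2070 -> 265 left
June 2070 has 30 days -> back to May 31, 2070 -> 235 left
May 2070 has 31 days -> back to April 30, 2070 -> 204 left
April 2070 has 30 days -> back to March 31, 2070 -> 174 left
March 2070 has 31 days -> back to February 28, 2070 -> 143 left
February 2070 has 28 days -> back to January 31, 2070 -> 115 left
January 2070 has 31 days -> back to December 31, 2069 -> 84 left
December 2069 has 31 days -> back to November 30, 2069 -> 53 left
November 2069 has 30 days -> back to October 31, 2069 -> 23 left
October 2069: 31 - 23 = 8 -> lands on October 8

Result: 2069-10-08


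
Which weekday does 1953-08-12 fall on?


Date: August 12, 1953
Anchor: Jan 1, 1953. With p = 1953 - 1 = 1952: (p + p//4 - p//100 + p//400) mod 7 = (1952 + 488 - 19 + 4) mod 7 = 2425 mod 7 = 3 -> Thursday (Mon=0 ... Sun=6)
Days before August (Jan-Jul): 212; offset = 212 + 12 - 1 = 223
Weekday index = (3 + 223) mod 7 = 2

Day of the week: Wednesday


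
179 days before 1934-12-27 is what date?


Start: 1934-12-27, subtract 179 days
Back 27 days from December 27 reaches November 30, 1934 -> 152 left
November 1934 has 30 days -> back to October 31, 1934 -> 122 left
October 1934 has 31 days -> back to September 30, 1934 -> 91 left
September 1934 has 30 days -> back to August 31, 1934 -> 61 left
August 1934 has 31 days -> back to July 31, 1934 -> 30 left
July 1934: 31 - 30 = 1 -> lands on July 1

Result: 1934-07-01


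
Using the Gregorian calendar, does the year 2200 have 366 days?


Gregorian leap year rule: divisible by 4, but not by 100, unless also by 400.
2200 is divisible by 100 but not 400 -> not a leap year

No


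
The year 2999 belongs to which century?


Century = (year - 1) // 100 + 1
= (2999 - 1) // 100 + 1
= 2998 // 100 + 1
= 29 + 1

30th century


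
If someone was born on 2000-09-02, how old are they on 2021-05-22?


Birth: 2000-09-02
Reference: 2021-05-22
Year difference: 2021 - 2000 = 21
Birthday not yet reached in 2021, subtract 1

20 years old


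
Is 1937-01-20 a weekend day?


Anchor: Jan 1, 1937. With p = 1937 - 1 = 1936: (p + p//4 - p//100 + p//400) mod 7 = (1936 + 484 - 19 + 4) mod 7 = 2405 mod 7 = 4 -> Friday (Mon=0 ... Sun=6)
Day of year: 20; offset = 19
Weekday index = (4 + 19) mod 7 = 2 -> Wednesday
Weekend days: Saturday, Sunday

No


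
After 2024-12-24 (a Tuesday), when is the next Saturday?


Current: Tuesday
Target: Saturday
Days ahead: 4

Next Saturday: 2024-12-28


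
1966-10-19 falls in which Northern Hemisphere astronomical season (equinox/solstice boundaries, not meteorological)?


Date: October 19
Astronomical Autumn (approx.; exact equinox/solstice day varies by year): September 22 to December 20
October 19 falls within the Autumn window

Autumn


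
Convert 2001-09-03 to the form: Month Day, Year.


ISO 2001-09-03 parses as year=2001, month=09, day=03
Month 9 -> September

September 3, 2001


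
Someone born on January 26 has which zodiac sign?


Date: January 26
Conventional tropical zodiac dates: Aquarius from January 20 onward; Pisces starts February 19
January 26 falls within the Aquarius range

Aquarius


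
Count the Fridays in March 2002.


March 2002 has 31 days
Anchor: Jan 1, 2002. With p = 2002 - 1 = 2001: (p + p//4 - p//100 + p//400) mod 7 = (2001 + 500 - 20 + 5) mod 7 = 2486 mod 7 = 1 -> Tuesday (Mon=0 ... Sun=6)
Days before March (Jan-Feb): 59; March 1 index = (1 + 59) mod 7 = 4 -> Friday
First Friday is March 1
Fridays: 1, 8, 15, 22, 29

5 Fridays


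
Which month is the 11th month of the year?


Month 11 of 12

November


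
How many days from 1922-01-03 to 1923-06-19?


From 1922-01-03 to 1923-06-19
1922-01-03: day of year = 3
1923-06-19: days before June = 31 + 28 + 31 + 30 + 31 = 151 (1923 is not a leap year); day of year = 151 + 19 = 170
Rest of 1922: 365 - 3 = 362
Total = 362 + 170 = 532

532 days


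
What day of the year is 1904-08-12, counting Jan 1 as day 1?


Date: August 12, 1904
Days in months 1 through 7: 213
Plus 12 days in August

Day of year: 225


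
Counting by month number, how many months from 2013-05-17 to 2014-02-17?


From May 2013 to February 2014
1 year * 12 = 12 months, minus 3 months = 9

9 months


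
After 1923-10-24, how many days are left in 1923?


Day of year: 297 of 365
Remaining = 365 - 297

68 days


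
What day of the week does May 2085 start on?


Target: May 1, 2085
Anchor: Jan 1, 2085. With p = 2085 - 1 = 2084: (p + p//4 - p//100 + p//400) mod 7 = (2084 + 521 - 20 + 5) mod 7 = 2590 mod 7 = 0 -> Monday (Mon=0 ... Sun=6)
Days before May (Jan-Apr): 120 days
Weekday index = (0 + 120) mod 7 = 1

Tuesday


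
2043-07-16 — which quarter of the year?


Month: July (month 7)
Q1: Jan-Mar, Q2: Apr-Jun, Q3: Jul-Sep, Q4: Oct-Dec

Q3


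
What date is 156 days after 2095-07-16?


Start: 2095-07-16, add 156 days
July 2095 has 31 days: 31 - 16 = 15 days to July 31 -> 141 left
August 2095 has 31 days -> 110 left
September 2095 has 30 days -> 80 left
October 2095 has 31 days -> 49 left
November 2095 has 30 days -> 19 left
December 2095: 19 <= 31 -> lands on December 19

Result: 2095-12-19


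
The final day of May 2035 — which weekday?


May 2035 has 31 days
Anchor: Jan 1, 2035. With p = 2035 - 1 = 2034: (p + p//4 - p//100 + p//400) mod 7 = (2034 + 508 - 20 + 5) mod 7 = 2527 mod 7 = 0 -> Monday (Mon=0 ... Sun=6)
Days before May (Jan-Apr): 120; May 1 index = (0 + 120) mod 7 = 1 -> Tuesday
Last day offset: 31 - 1 = 30 days
Weekday index = (1 + 30) mod 7 = 3

Thursday, May 31


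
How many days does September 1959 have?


September 1959

30 days


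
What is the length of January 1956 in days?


January 1956

31 days


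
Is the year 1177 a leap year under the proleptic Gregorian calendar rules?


Gregorian leap year rule: divisible by 4, but not by 100, unless also by 400.
1177 is not divisible by 4 -> not a leap year

No


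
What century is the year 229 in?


Century = (year - 1) // 100 + 1
= (229 - 1) // 100 + 1
= 228 // 100 + 1
= 2 + 1

3rd century


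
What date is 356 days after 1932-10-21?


Start: 1932-10-21, add 356 days
October 1932 has 31 days: 31 - 21 = 10 days to October 31 -> 346 left
November 1932 has 30 days -> 316 left
December 1932 has 31 days -> 285 left
January 1933 has 31 days -> 254 left
February 1933 has 28 days -> 226 left
March 1933 has 31 days -> 195 left
April 1933 has 30 days -> 165 left
May 1933 has 31 days -> 134 left
June 1933 has 30 days -> 104 left
July 1933 has 31 days -> 73 left
August 1933 has 31 days -> 42 left
September 1933 has 30 days -> 12 left
October 1933: 12 <= 31 -> lands on October 12

Result: 1933-10-12


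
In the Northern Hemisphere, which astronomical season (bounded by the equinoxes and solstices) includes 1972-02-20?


Date: February 20
Astronomical Winter (approx.; exact equinox/solstice day varies by year): December 21 to March 19
February 20 falls within the Winter window

Winter


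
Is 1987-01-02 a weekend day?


Anchor: Jan 1, 1987. With p = 1987 - 1 = 1986: (p + p//4 - p//100 + p//400) mod 7 = (1986 + 496 - 19 + 4) mod 7 = 2467 mod 7 = 3 -> Thursday (Mon=0 ... Sun=6)
Day of year: 2; offset = 1
Weekday index = (3 + 1) mod 7 = 4 -> Friday
Weekend days: Saturday, Sunday

No


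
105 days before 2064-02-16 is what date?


Start: 2064-02-16, subtract 105 days
Back 16 days from February 16 reaches January 31, 2064 -> 89 left
January 2064 has 31 days -> back to December 31, 2063 -> 58 left
December 2063 has 31 days -> back to November 30, 2063 -> 27 left
November 2063: 30 - 27 = 3 -> lands on November 3

Result: 2063-11-03


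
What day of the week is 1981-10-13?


Date: October 13, 1981
Anchor: Jan 1, 1981. With p = 1981 - 1 = 1980: (p + p//4 - p//100 + p//400) mod 7 = (1980 + 495 - 19 + 4) mod 7 = 2460 mod 7 = 3 -> Thursday (Mon=0 ... Sun=6)
Days before October (Jan-Sep): 273; offset = 273 + 13 - 1 = 285
Weekday index = (3 + 285) mod 7 = 1

Day of the week: Tuesday


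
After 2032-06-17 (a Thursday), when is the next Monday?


Current: Thursday
Target: Monday
Days ahead: 4

Next Monday: 2032-06-21


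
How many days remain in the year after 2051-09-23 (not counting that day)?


Day of year: 266 of 365
Remaining = 365 - 266

99 days


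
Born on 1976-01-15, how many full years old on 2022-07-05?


Birth: 1976-01-15
Reference: 2022-07-05
Year difference: 2022 - 1976 = 46

46 years old


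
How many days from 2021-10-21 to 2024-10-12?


From 2021-10-21 to 2024-10-12
2021-10-21: days before October = 31 + 28 + 31 + 30 + 31 + 30 + 31 + 31 + 30 = 273 (2021 is not a leap year); day of year = 273 + 21 = 294
2024-10-12: days before October = 31 + 29 + 31 + 30 + 31 + 30 + 31 + 31 + 30 = 274 (2024 is a leap year); day of year = 274 + 12 = 286
Rest of 2021: 365 - 294 = 71
Full years 2022 (365), 2023 (365): 730
Total = 71 + 730 + 286 = 1087

1087 days


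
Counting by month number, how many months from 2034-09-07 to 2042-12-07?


From September 2034 to December 2042
8 years * 12 = 96 months, plus 3 months = 99

99 months


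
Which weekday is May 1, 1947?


Target: May 1, 1947
Anchor: Jan 1, 1947. With p = 1947 - 1 = 1946: (p + p//4 - p//100 + p//400) mod 7 = (1946 + 486 - 19 + 4) mod 7 = 2417 mod 7 = 2 -> Wednesday (Mon=0 ... Sun=6)
Days before May (Jan-Apr): 120 days
Weekday index = (2 + 120) mod 7 = 3

Thursday


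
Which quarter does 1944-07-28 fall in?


Month: July (month 7)
Q1: Jan-Mar, Q2: Apr-Jun, Q3: Jul-Sep, Q4: Oct-Dec

Q3


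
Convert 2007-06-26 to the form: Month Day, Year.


ISO 2007-06-26 parses as year=2007, month=06, day=26
Month 6 -> June

June 26, 2007


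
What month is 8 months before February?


February is month 2
2 - 8 = -6; wrap: -6 + 12 = 6

June


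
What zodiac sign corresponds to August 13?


Date: August 13
Conventional tropical zodiac dates: Leo from July 23 onward; Virgo starts August 23
August 13 falls within the Leo range

Leo


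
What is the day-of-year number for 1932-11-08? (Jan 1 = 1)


Date: November 8, 1932
Days in months 1 through 10: 305
Plus 8 days in November

Day of year: 313


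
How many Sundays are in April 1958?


April 1958 has 30 days
Anchor: Jan 1, 1958. With p = 1958 - 1 = 1957: (p + p//4 - p//100 + p//400) mod 7 = (1957 + 489 - 19 + 4) mod 7 = 2431 mod 7 = 2 -> Wednesday (Mon=0 ... Sun=6)
Days before April (Jan-Mar): 90; April 1 index = (2 + 90) mod 7 = 1 -> Tuesday
First Sunday is April 6
Sundays: 6, 13, 20, 27

4 Sundays


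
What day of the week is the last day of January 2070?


January 2070 has 31 days
Anchor: Jan 1, 2070. With p = 2070 - 1 = 2069: (p + p//4 - p//100 + p//400) mod 7 = (2069 + 517 - 20 + 5) mod 7 = 2571 mod 7 = 2 -> Wednesday (Mon=0 ... Sun=6)
January 1 is the anchor itself -> Wednesday
Last day offset: 31 - 1 = 30 days
Weekday index = (2 + 30) mod 7 = 4

Friday, January 31


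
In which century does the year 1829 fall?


Century = (year - 1) // 100 + 1
= (1829 - 1) // 100 + 1
= 1828 // 100 + 1
= 18 + 1

19th century


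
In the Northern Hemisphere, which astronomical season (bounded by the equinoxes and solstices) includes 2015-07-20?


Date: July 20
Astronomical Summer (approx.; exact equinox/solstice day varies by year): June 21 to September 21
July 20 falls within the Summer window

Summer


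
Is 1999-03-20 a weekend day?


Anchor: Jan 1, 1999. With p = 1999 - 1 = 1998: (p + p//4 - p//100 + p//400) mod 7 = (1998 + 499 - 19 + 4) mod 7 = 2482 mod 7 = 4 -> Friday (Mon=0 ... Sun=6)
Day of year: 79; offset = 78
Weekday index = (4 + 78) mod 7 = 5 -> Saturday
Weekend days: Saturday, Sunday

Yes


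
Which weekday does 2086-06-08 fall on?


Date: June 8, 2086
Anchor: Jan 1, 2086. With p = 2086 - 1 = 2085: (p + p//4 - p//100 + p//400) mod 7 = (2085 + 521 - 20 + 5) mod 7 = 2591 mod 7 = 1 -> Tuesday (Mon=0 ... Sun=6)
Days before June (Jan-May): 151; offset = 151 + 8 - 1 = 158
Weekday index = (1 + 158) mod 7 = 5

Day of the week: Saturday


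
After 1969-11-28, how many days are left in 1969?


Day of year: 332 of 365
Remaining = 365 - 332

33 days


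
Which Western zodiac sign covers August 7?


Date: August 7
Conventional tropical zodiac dates: Leo from July 23 onward; Virgo starts August 23
August 7 falls within the Leo range

Leo


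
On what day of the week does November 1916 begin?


Target: November 1, 1916
Anchor: Jan 1, 1916. With p = 1916 - 1 = 1915: (p + p//4 - p//100 + p//400) mod 7 = (1915 + 478 - 19 + 4) mod 7 = 2378 mod 7 = 5 -> Saturday (Mon=0 ... Sun=6)
Days before November (Jan-Oct): 305 days
Weekday index = (5 + 305) mod 7 = 2

Wednesday


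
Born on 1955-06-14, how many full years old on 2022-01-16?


Birth: 1955-06-14
Reference: 2022-01-16
Year difference: 2022 - 1955 = 67
Birthday not yet reached in 2022, subtract 1

66 years old


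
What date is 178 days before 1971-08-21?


Start: 1971-08-21, subtract 178 days
Back 21 days from August 21 reaches July 31, 1971 -> 157 left
July 1971 has 31 days -> back to June 30, 1971 -> 126 left
June 1971 has 30 days -> back to May 31, 1971 -> 96 left
May 1971 has 31 days -> back to April 30, 1971 -> 65 left
April 1971 has 30 days -> back to March 31, 1971 -> 35 left
March 1971 has 31 days -> back to February 28, 1971 -> 4 left
February 1971: 28 - 4 = 24 -> lands on February 24

Result: 1971-02-24


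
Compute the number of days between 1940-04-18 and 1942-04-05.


From 1940-04-18 to 1942-04-05
1940-04-18: days before April = 31 + 29 + 31 = 91 (1940 is a leap year); day of year = 91 + 18 = 109
1942-04-05: days before April = 31 + 28 + 31 = 90 (1942 is not a leap year); day of year = 90 + 5 = 95
Rest of 1940: 366 - 109 = 257
Full years 1941 (365): 365
Total = 257 + 365 + 95 = 717

717 days


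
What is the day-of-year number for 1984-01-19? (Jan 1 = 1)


Date: January 19, 1984
No months before January
Plus 19 days in January

Day of year: 19


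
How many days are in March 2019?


March 2019

31 days


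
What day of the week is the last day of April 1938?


April 1938 has 30 days
Anchor: Jan 1, 1938. With p = 1938 - 1 = 1937: (p + p//4 - p//100 + p//400) mod 7 = (1937 + 484 - 19 + 4) mod 7 = 2406 mod 7 = 5 -> Saturday (Mon=0 ... Sun=6)
Days before April (Jan-Mar): 90; April 1 index = (5 + 90) mod 7 = 4 -> Friday
Last day offset: 30 - 1 = 29 days
Weekday index = (4 + 29) mod 7 = 5

Saturday, April 30


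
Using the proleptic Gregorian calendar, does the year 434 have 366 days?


Gregorian leap year rule: divisible by 4, but not by 100, unless also by 400.
434 is not divisible by 4 -> not a leap year

No


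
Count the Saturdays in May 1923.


May 1923 has 31 days
Anchor: Jan 1, 1923. With p = 1923 - 1 = 1922: (p + p//4 - p//100 + p//400) mod 7 = (1922 + 480 - 19 + 4) mod 7 = 2387 mod 7 = 0 -> Monday (Mon=0 ... Sun=6)
Days before May (Jan-Apr): 120; May 1 index = (0 + 120) mod 7 = 1 -> Tuesday
First Saturday is May 5
Saturdays: 5, 12, 19, 26

4 Saturdays


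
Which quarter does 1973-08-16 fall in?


Month: August (month 8)
Q1: Jan-Mar, Q2: Apr-Jun, Q3: Jul-Sep, Q4: Oct-Dec

Q3


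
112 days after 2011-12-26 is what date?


Start: 2011-12-26, add 112 days
December 2011 has 31 days: 31 - 26 = 5 days to December 31 -> 107 left
January 2012 has 31 days -> 76 left
February 2012 has 29 days -> 47 left
March 2012 has 31 days -> 16 left
April 2012: 16 <= 30 -> lands on April 16

Result: 2012-04-16


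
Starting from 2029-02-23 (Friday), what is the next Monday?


Current: Friday
Target: Monday
Days ahead: 3

Next Monday: 2029-02-26


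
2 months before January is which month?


January is month 1
1 - 2 = -1; wrap: -1 + 12 = 11

November


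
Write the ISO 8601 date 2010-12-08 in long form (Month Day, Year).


ISO 2010-12-08 parses as year=2010, month=12, day=08
Month 12 -> December

December 8, 2010


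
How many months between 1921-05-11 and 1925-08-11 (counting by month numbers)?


From May 1921 to August 1925
4 years * 12 = 48 months, plus 3 months = 51

51 months


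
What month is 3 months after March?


March is month 3
3 + 3 = 6

June


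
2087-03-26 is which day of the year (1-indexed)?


Date: March 26, 2087
Days in months 1 through 2: 59
Plus 26 days in March

Day of year: 85


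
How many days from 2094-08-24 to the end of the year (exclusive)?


Day of year: 236 of 365
Remaining = 365 - 236

129 days


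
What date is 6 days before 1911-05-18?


Start: 1911-05-18, subtract 6 days
18 - 6 = 12 stays within May 1911

Result: 1911-05-12


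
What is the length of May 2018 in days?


May 2018

31 days


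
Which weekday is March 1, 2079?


Target: March 1, 2079
Anchor: Jan 1, 2079. With p = 2079 - 1 = 2078: (p + p//4 - p//100 + p//400) mod 7 = (2078 + 519 - 20 + 5) mod 7 = 2582 mod 7 = 6 -> Sunday (Mon=0 ... Sun=6)
Days before March (Jan-Feb): 59 days
Weekday index = (6 + 59) mod 7 = 2

Wednesday
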